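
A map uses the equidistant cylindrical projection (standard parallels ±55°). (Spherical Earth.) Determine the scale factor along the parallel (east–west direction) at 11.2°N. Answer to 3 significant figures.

With standard parallel φ₀ = 55°, the equirectangular projection gives x = Rλ cos φ₀, y = Rφ, so h = 1 and k = cos 55° / cos φ.
k = cos 55° / cos 11.2° = 0.5736/0.9810 = 0.5847.

0.585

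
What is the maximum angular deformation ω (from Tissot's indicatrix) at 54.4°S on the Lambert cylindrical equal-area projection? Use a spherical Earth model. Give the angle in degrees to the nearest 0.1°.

59.2°

The Lambert cylindrical equal-area projection is the cylindrical equal-area projection with its standard parallel at the equator (φ₀ = 0). Cylindrical equal-area (φ₀ = 0°): h = cos φ / cos 0° along meridians, k = cos 0° / cos φ along parallels; h·k = 1.
At 54.4°: h = 0.5821, k = 1.718; principal scales a = 1.718, b = 0.5821.
sin(ω/2) = (a − b)/(a + b) = 1.136/2.300 = 0.4938, so ω = 2 arcsin(0.4938) ≈ 59.2°.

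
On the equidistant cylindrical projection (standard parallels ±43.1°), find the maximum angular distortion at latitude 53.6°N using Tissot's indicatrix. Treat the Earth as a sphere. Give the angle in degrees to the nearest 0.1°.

11.9°

In the equirectangular projection with standard parallel φ₀ = 43.1° (x = Rλ cos φ₀, y = Rφ), meridians are true-scale (h = 1) and the parallel scale is k = cos φ₀ / cos φ.
At 53.6°: h = 1.000, k = 1.230; principal scales a = 1.230, b = 1.000.
sin(ω/2) = (a − b)/(a + b) = 0.2304/2.230 = 0.1033, so ω = 2 arcsin(0.1033) ≈ 11.9°.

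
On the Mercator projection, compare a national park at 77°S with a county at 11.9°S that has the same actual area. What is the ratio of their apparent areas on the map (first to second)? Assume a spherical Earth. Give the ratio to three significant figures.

Mercator is conformal with k = sec φ, so areal scale = k² = sec²φ.
At 77°: sec²(77°) = 1/0.2250² = 19.76.
At 11.9°: sec²(11.9°) = 1/0.9785² = 1.044.
Ratio = 19.76/1.044 = cos²(11.9°)/cos²(77°) ≈ 18.9.

18.9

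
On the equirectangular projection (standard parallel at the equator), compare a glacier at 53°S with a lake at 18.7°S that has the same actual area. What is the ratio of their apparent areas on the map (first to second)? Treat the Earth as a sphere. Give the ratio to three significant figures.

1.57

In the plate carrée (x = Rλ, y = Rφ), meridians are true-scale (h = 1) and parallels are stretched by k = sec φ.
Areal scale at 53°: h·k = 1.000 × 1.662 = 1.662.
Areal scale at 18.7°: h·k = 1.000 × 1.056 = 1.056.
Ratio = 1.662/1.056 ≈ 1.57.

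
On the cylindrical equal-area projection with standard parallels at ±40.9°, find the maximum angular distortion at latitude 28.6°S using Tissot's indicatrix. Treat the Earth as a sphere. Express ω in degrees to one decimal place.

For cylindrical equal-area with standard parallel φ₀, h = cos φ / cos φ₀ and k = cos φ₀ / cos φ, so h·k = 1.
At 28.6°: h = 1.162, k = 0.8609; principal scales a = 1.162, b = 0.8609.
sin(ω/2) = (a − b)/(a + b) = 0.3007/2.022 = 0.1487, so ω = 2 arcsin(0.1487) ≈ 17.1°.

17.1°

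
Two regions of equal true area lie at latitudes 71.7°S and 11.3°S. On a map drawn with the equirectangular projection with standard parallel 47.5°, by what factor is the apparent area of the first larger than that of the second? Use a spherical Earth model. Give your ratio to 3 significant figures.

The equidistant cylindrical projection with φ₀ = 47.5° has h = 1 (meridians true) and k = cos φ₀ / cos φ along parallels.
Areal scale at 71.7°: h·k = 1.000 × 2.152 = 2.152.
Areal scale at 11.3°: h·k = 1.000 × 0.6889 = 0.6889.
Ratio = 2.152/0.6889 ≈ 3.12.

3.12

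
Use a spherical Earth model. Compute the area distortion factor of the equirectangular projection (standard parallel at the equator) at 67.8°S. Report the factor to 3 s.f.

2.65

In the plate carrée (x = Rλ, y = Rφ), meridians are true-scale (h = 1) and parallels are stretched by k = sec φ.
Areal scale = h·k = 1 × sec φ; at 67.8°, h = 1.000, k = 2.647, so h·k = 2.647.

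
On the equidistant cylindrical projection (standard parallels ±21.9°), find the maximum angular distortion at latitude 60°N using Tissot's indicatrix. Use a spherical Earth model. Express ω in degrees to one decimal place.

In the equirectangular projection with standard parallel φ₀ = 21.9° (x = Rλ cos φ₀, y = Rφ), meridians are true-scale (h = 1) and the parallel scale is k = cos φ₀ / cos φ.
At 60°: h = 1.000, k = 1.856; principal scales a = 1.856, b = 1.000.
sin(ω/2) = (a − b)/(a + b) = 0.8557/2.856 = 0.2996, so ω = 2 arcsin(0.2996) ≈ 34.9°.

34.9°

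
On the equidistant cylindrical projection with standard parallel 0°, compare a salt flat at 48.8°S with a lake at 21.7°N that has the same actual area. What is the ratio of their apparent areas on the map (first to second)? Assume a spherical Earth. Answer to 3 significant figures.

Plate carrée maps x = Rλ, y = Rφ. The meridian scale is h = 1 and the parallel scale is k = 1/cos φ = sec φ.
Areal scale at 48.8°: h·k = 1.000 × 1.518 = 1.518.
Areal scale at 21.7°: h·k = 1.000 × 1.076 = 1.076.
Ratio = 1.518/1.076 ≈ 1.41.

1.41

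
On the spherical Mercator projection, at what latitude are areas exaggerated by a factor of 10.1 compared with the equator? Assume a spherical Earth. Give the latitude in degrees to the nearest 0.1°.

71.7°

Mercator areal scale is sec²φ.
sec²φ = 10.1  ⇒  cos²φ = 0.09901  ⇒  cos φ = 0.3147.
φ = arccos(0.3147) ≈ 71.7°.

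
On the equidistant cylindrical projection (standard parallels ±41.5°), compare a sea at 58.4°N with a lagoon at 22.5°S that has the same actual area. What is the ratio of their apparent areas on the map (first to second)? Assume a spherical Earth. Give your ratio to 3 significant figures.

1.76

With standard parallel φ₀ = 41.5°, the equirectangular projection gives x = Rλ cos φ₀, y = Rφ, so h = 1 and k = cos 41.5° / cos φ.
Areal scale at 58.4°: h·k = 1.000 × 1.429 = 1.429.
Areal scale at 22.5°: h·k = 1.000 × 0.8107 = 0.8107.
Ratio = 1.429/0.8107 ≈ 1.76.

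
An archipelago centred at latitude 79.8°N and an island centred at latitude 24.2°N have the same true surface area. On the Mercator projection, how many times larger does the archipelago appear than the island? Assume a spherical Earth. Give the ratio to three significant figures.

26.5

Mercator areal scale is sec²φ.
At 79.8°: sec²(79.8°) = 1/0.1771² = 31.89.
At 24.2°: sec²(24.2°) = 1/0.9121² = 1.202.
Ratio = 31.89/1.202 = cos²(24.2°)/cos²(79.8°) ≈ 26.5.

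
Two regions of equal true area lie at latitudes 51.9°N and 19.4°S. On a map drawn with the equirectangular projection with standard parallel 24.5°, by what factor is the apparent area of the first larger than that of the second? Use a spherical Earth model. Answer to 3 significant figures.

1.53

With standard parallel φ₀ = 24.5°, the equirectangular projection gives x = Rλ cos φ₀, y = Rφ, so h = 1 and k = cos 24.5° / cos φ.
Areal scale at 51.9°: h·k = 1.000 × 1.475 = 1.475.
Areal scale at 19.4°: h·k = 1.000 × 0.9647 = 0.9647.
Ratio = 1.475/0.9647 ≈ 1.53.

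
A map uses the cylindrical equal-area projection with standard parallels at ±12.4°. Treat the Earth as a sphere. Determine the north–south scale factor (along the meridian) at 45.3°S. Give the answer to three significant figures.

A cylindrical equal-area projection with standard parallel φ₀ has meridian scale h = cos φ / cos φ₀ and parallel scale k = cos φ₀ / cos φ (so areas are preserved, h·k = 1).
h = cos 45.3° / cos 12.4° = 0.7034/0.9767 = 0.7202.

0.720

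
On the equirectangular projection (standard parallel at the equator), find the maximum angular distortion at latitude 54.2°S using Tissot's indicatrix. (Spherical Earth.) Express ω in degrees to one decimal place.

For the equirectangular projection with φ₀ = 0 (plate carrée), h = 1 along meridians and k = sec φ along parallels.
At 54.2°: h = 1.000, k = 1.710; principal scales a = 1.710, b = 1.000.
sin(ω/2) = (a − b)/(a + b) = 0.7095/2.710 = 0.2619, so ω = 2 arcsin(0.2619) ≈ 30.4°.

30.4°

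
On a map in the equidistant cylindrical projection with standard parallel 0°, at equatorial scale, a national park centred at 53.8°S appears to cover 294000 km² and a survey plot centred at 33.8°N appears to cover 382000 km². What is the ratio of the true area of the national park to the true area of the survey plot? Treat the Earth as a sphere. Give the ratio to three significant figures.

Plate carrée has h = 1 and k = sec φ, giving areal scale sec φ; true area = (apparent area) · cos φ.
True area of national park: 294000 × cos(53.8°) = 294000 × 0.5906 = 173600 km².
True area of survey plot: 382000 × cos(33.8°) = 382000 × 0.8310 = 317400 km².
Ratio = 173600 / 317400 ≈ 0.547.

0.547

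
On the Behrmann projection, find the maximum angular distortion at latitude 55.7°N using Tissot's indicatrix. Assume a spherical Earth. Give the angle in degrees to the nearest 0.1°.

Behrmann is a cylindrical equal-area projection with standard parallels at ±30°. A cylindrical equal-area projection with standard parallel φ₀ has meridian scale h = cos φ / cos φ₀ and parallel scale k = cos φ₀ / cos φ (so areas are preserved, h·k = 1).
At 55.7°: h = 0.6507, k = 1.537; principal scales a = 1.537, b = 0.6507.
sin(ω/2) = (a − b)/(a + b) = 0.8861/2.188 = 0.4051, so ω = 2 arcsin(0.4051) ≈ 47.8°.

47.8°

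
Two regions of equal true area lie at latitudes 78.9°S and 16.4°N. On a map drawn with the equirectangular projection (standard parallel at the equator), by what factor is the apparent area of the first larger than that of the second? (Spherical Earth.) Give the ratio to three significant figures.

4.98

For the equirectangular projection with φ₀ = 0 (plate carrée), h = 1 along meridians and k = sec φ along parallels.
Areal scale at 78.9°: h·k = 1.000 × 5.194 = 5.194.
Areal scale at 16.4°: h·k = 1.000 × 1.042 = 1.042.
Ratio = 5.194/1.042 ≈ 4.98.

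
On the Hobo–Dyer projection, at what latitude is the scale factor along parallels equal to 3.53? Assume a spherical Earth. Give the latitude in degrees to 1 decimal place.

77.0°

The Hobo–Dyer projection is cylindrical equal-area with φ₀ = 37.5°. A cylindrical equal-area projection with standard parallel φ₀ has meridian scale h = cos φ / cos φ₀ and parallel scale k = cos φ₀ / cos φ (so areas are preserved, h·k = 1).
k = cos φ₀ / cos φ = 3.53  ⇒  cos φ = cos 37.5° / 3.53 = 0.2247.
φ = arccos(0.2247) ≈ 77.0°.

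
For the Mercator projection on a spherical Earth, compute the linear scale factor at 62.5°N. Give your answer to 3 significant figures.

2.17

The Mercator projection is conformal; its linear scale factor is the same in every direction and equals sec φ = 1/cos φ.
k = 1/cos 62.5° = 1/0.4617 = 2.166.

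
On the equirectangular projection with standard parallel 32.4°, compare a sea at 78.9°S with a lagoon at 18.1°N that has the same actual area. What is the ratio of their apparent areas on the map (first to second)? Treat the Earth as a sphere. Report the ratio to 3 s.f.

4.94

In the equirectangular projection with standard parallel φ₀ = 32.4° (x = Rλ cos φ₀, y = Rφ), meridians are true-scale (h = 1) and the parallel scale is k = cos φ₀ / cos φ.
Areal scale at 78.9°: h·k = 1.000 × 4.386 = 4.386.
Areal scale at 18.1°: h·k = 1.000 × 0.8883 = 0.8883.
Ratio = 4.386/0.8883 ≈ 4.94.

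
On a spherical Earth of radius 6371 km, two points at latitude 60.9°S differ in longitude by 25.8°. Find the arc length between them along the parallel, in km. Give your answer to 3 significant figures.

1400 km

Arc length along a parallel = R cos φ · Δλ (with Δλ in radians).
= 6371 × cos 60.9° × (25.8° × π/180) = 6371 × 0.4863 × 0.4503 ≈ 1400 km.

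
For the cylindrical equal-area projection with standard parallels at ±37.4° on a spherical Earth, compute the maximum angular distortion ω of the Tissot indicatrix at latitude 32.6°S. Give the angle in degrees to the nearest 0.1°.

6.7°

A cylindrical equal-area projection with standard parallel φ₀ has meridian scale h = cos φ / cos φ₀ and parallel scale k = cos φ₀ / cos φ (so areas are preserved, h·k = 1).
At 32.6°: h = 1.060, k = 0.9430; principal scales a = 1.060, b = 0.9430.
sin(ω/2) = (a − b)/(a + b) = 0.1175/2.003 = 0.05864, so ω = 2 arcsin(0.05864) ≈ 6.7°.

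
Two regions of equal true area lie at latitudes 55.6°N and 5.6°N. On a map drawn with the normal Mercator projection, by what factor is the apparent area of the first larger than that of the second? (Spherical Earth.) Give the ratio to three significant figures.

Mercator areal scale is sec²φ.
At 55.6°: sec²(55.6°) = 1/0.5650² = 3.133.
At 5.6°: sec²(5.6°) = 1/0.9952² = 1.010.
Ratio = 3.133/1.010 = cos²(5.6°)/cos²(55.6°) ≈ 3.10.

3.10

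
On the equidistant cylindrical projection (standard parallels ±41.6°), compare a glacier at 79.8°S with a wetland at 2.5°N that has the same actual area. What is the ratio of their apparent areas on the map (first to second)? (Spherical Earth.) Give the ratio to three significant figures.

5.64

With standard parallel φ₀ = 41.6°, the equirectangular projection gives x = Rλ cos φ₀, y = Rφ, so h = 1 and k = cos 41.6° / cos φ.
Areal scale at 79.8°: h·k = 1.000 × 4.223 = 4.223.
Areal scale at 2.5°: h·k = 1.000 × 0.7485 = 0.7485.
Ratio = 4.223/0.7485 ≈ 5.64.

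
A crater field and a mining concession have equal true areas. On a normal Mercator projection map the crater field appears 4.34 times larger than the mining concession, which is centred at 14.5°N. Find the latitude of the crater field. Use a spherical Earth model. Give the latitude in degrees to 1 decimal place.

62.3°

On Mercator, (apparent₁)/(apparent₂) = sec²φ₁ / sec²φ₂ when true areas are equal.
cos²φ₂ / cos²φ₁ = 4.34  ⇒  cos φ₁ = cos 14.5° / √4.34 = 0.9681/2.083 = 0.4647.
φ₁ = arccos(0.4647) ≈ 62.3°.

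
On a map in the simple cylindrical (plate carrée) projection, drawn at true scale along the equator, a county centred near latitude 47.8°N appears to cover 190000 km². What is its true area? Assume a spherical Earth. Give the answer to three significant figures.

128000 km²

For the equirectangular projection with φ₀ = 0 (plate carrée), h = 1 along meridians and k = sec φ along parallels.
Areal scale = h·k = 1 × sec φ; at 47.8°, h = 1.000, k = 1.489, so h·k = 1.489.
True area = apparent / (areal scale) = 190000 / 1.489 ≈ 128000 km².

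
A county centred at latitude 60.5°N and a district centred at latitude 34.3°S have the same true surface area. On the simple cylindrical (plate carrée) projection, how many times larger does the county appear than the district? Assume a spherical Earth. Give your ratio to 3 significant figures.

1.68

In the plate carrée (x = Rλ, y = Rφ), meridians are true-scale (h = 1) and parallels are stretched by k = sec φ.
Areal scale at 60.5°: h·k = 1.000 × 2.031 = 2.031.
Areal scale at 34.3°: h·k = 1.000 × 1.211 = 1.211.
Ratio = 2.031/1.211 ≈ 1.68.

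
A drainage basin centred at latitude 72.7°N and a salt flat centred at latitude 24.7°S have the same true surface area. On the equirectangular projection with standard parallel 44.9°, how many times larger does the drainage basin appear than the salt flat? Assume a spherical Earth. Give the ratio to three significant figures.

The equidistant cylindrical projection with φ₀ = 44.9° has h = 1 (meridians true) and k = cos φ₀ / cos φ along parallels.
Areal scale at 72.7°: h·k = 1.000 × 2.382 = 2.382.
Areal scale at 24.7°: h·k = 1.000 × 0.7797 = 0.7797.
Ratio = 2.382/0.7797 ≈ 3.06.

3.06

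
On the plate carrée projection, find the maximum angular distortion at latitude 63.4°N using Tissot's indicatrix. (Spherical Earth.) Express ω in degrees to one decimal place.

In the plate carrée (x = Rλ, y = Rφ), meridians are true-scale (h = 1) and parallels are stretched by k = sec φ.
At 63.4°: h = 1.000, k = 2.233; principal scales a = 2.233, b = 1.000.
sin(ω/2) = (a − b)/(a + b) = 1.233/3.233 = 0.3814, so ω = 2 arcsin(0.3814) ≈ 44.8°.

44.8°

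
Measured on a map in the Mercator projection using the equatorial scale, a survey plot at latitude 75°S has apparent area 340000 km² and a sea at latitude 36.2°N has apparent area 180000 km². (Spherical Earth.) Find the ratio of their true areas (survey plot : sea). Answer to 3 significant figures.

0.194

Since Mercator area scale is 1/cos²φ, the true area equals the apparent area multiplied by cos²φ.
True area of survey plot: 340000 × cos²(75°) = 340000 × 0.06699 = 22780 km².
True area of sea: 180000 × cos²(36.2°) = 180000 × 0.6512 = 117200 km².
Ratio = 22780 / 117200 ≈ 0.194.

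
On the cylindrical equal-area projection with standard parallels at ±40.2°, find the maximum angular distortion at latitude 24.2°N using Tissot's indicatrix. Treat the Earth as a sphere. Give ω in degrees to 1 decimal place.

20.2°

For cylindrical equal-area with standard parallel φ₀, h = cos φ / cos φ₀ and k = cos φ₀ / cos φ, so h·k = 1.
At 24.2°: h = 1.194, k = 0.8374; principal scales a = 1.194, b = 0.8374.
sin(ω/2) = (a − b)/(a + b) = 0.3568/2.032 = 0.1756, so ω = 2 arcsin(0.1756) ≈ 20.2°.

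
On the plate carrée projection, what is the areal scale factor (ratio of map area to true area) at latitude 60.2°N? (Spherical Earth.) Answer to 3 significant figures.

In the plate carrée (x = Rλ, y = Rφ), meridians are true-scale (h = 1) and parallels are stretched by k = sec φ.
Areal scale = h·k = 1 × sec φ; at 60.2°, h = 1.000, k = 2.012, so h·k = 2.012.

2.01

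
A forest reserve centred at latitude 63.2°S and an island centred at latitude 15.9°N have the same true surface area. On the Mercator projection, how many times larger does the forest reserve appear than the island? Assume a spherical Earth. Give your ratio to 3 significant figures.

Mercator is conformal with k = sec φ, so areal scale = k² = sec²φ.
At 63.2°: sec²(63.2°) = 1/0.4509² = 4.919.
At 15.9°: sec²(15.9°) = 1/0.9617² = 1.081.
Ratio = 4.919/1.081 = cos²(15.9°)/cos²(63.2°) ≈ 4.55.

4.55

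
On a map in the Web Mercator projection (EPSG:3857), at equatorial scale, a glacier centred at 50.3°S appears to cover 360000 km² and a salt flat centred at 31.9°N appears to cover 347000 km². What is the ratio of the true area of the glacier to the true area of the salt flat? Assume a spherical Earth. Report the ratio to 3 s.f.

Since Mercator area scale is 1/cos²φ, the true area equals the apparent area multiplied by cos²φ.
True area of glacier: 360000 × cos²(50.3°) = 360000 × 0.4080 = 146900 km².
True area of salt flat: 347000 × cos²(31.9°) = 347000 × 0.7208 = 250100 km².
Ratio = 146900 / 250100 ≈ 0.587.

0.587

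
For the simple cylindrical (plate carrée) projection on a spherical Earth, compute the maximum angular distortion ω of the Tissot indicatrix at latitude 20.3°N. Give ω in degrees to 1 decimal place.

3.7°

For the equirectangular projection with φ₀ = 0 (plate carrée), h = 1 along meridians and k = sec φ along parallels.
At 20.3°: h = 1.000, k = 1.066; principal scales a = 1.066, b = 1.000.
sin(ω/2) = (a − b)/(a + b) = 0.06622/2.066 = 0.03205, so ω = 2 arcsin(0.03205) ≈ 3.7°.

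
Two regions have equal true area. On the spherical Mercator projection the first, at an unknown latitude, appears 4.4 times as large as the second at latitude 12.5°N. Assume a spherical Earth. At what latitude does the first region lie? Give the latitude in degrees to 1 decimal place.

On Mercator, (apparent₁)/(apparent₂) = sec²φ₁ / sec²φ₂ when true areas are equal.
cos²φ₂ / cos²φ₁ = 4.4  ⇒  cos φ₁ = cos 12.5° / √4.4 = 0.9763/2.098 = 0.4654.
φ₁ = arccos(0.4654) ≈ 62.3°.

62.3°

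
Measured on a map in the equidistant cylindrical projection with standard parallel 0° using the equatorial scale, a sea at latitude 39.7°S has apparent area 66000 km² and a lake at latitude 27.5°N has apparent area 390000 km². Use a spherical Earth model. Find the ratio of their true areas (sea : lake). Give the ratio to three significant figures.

0.147

Plate carrée has h = 1 and k = sec φ, giving areal scale sec φ; true area = (apparent area) · cos φ.
True area of sea: 66000 × cos(39.7°) = 66000 × 0.7694 = 50780 km².
True area of lake: 390000 × cos(27.5°) = 390000 × 0.8870 = 345900 km².
Ratio = 50780 / 345900 ≈ 0.147.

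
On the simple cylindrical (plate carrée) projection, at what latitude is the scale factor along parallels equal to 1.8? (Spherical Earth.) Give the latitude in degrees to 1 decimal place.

56.3°

Plate carrée: h = 1, k = sec φ along parallels.
sec φ = 1.8  ⇒  cos φ = 0.5556  ⇒  φ ≈ 56.3°.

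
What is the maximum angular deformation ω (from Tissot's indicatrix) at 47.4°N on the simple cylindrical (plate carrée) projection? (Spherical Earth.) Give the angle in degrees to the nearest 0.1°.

In the plate carrée (x = Rλ, y = Rφ), meridians are true-scale (h = 1) and parallels are stretched by k = sec φ.
At 47.4°: h = 1.000, k = 1.477; principal scales a = 1.477, b = 1.000.
sin(ω/2) = (a − b)/(a + b) = 0.4774/2.477 = 0.1927, so ω = 2 arcsin(0.1927) ≈ 22.2°.

22.2°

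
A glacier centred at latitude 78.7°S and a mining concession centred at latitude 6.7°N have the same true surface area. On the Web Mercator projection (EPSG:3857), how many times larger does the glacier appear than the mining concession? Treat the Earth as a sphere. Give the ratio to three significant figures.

Mercator is conformal with k = sec φ, so areal scale = k² = sec²φ.
At 78.7°: sec²(78.7°) = 1/0.1959² = 26.05.
At 6.7°: sec²(6.7°) = 1/0.9932² = 1.014.
Ratio = 26.05/1.014 = cos²(6.7°)/cos²(78.7°) ≈ 25.7.

25.7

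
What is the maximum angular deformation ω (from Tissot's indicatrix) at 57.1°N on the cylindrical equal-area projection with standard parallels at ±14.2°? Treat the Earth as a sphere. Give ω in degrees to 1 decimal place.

For cylindrical equal-area with standard parallel φ₀, h = cos φ / cos φ₀ and k = cos φ₀ / cos φ, so h·k = 1.
At 57.1°: h = 0.5603, k = 1.785; principal scales a = 1.785, b = 0.5603.
sin(ω/2) = (a − b)/(a + b) = 1.224/2.345 = 0.5222, so ω = 2 arcsin(0.5222) ≈ 63.0°.

63.0°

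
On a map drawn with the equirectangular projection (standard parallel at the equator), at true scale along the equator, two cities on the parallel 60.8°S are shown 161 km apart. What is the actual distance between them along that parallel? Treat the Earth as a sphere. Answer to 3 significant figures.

Plate carrée maps x = Rλ, y = Rφ. The meridian scale is h = 1 and the parallel scale is k = 1/cos φ = sec φ.
Along the parallel at 60.8°, map distances are exaggerated by k = sec 60.8° = 2.050.
True distance = 161 / 2.050 = 161 × cos 60.8° ≈ 78.5 km.

78.5 km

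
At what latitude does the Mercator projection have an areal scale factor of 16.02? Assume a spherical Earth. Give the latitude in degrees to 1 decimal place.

Mercator areal scale is sec²φ.
sec²φ = 16.02  ⇒  cos²φ = 0.06242  ⇒  cos φ = 0.2498.
φ = arccos(0.2498) ≈ 75.5°.

75.5°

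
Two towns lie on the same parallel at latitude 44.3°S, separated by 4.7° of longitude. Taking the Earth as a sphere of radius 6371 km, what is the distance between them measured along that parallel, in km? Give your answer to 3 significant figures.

374 km

Arc length along a parallel = R cos φ · Δλ (with Δλ in radians).
= 6371 × cos 44.3° × (4.7° × π/180) = 6371 × 0.7157 × 0.08203 ≈ 374 km.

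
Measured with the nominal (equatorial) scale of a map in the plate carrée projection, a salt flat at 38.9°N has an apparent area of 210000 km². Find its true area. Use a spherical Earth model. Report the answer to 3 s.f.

Plate carrée maps x = Rλ, y = Rφ. The meridian scale is h = 1 and the parallel scale is k = 1/cos φ = sec φ.
Areal scale = h·k = 1 × sec φ; at 38.9°, h = 1.000, k = 1.285, so h·k = 1.285.
True area = apparent / (areal scale) = 210000 / 1.285 ≈ 163000 km².

163000 km²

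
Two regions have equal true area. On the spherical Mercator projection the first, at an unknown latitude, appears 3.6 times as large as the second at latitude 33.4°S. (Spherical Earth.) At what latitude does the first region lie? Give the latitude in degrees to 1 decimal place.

For equal true areas on Mercator, apparent areas scale as sec²φ, so the ratio is cos²φ₂ / cos²φ₁.
cos²φ₂ / cos²φ₁ = 3.6  ⇒  cos φ₁ = cos 33.4° / √3.6 = 0.8348/1.897 = 0.4400.
φ₁ = arccos(0.4400) ≈ 63.9°.

63.9°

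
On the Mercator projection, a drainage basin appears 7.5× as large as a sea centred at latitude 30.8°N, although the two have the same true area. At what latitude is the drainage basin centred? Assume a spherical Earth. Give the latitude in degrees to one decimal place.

For equal true areas on Mercator, apparent areas scale as sec²φ, so the ratio is cos²φ₂ / cos²φ₁.
cos²φ₂ / cos²φ₁ = 7.5  ⇒  cos φ₁ = cos 30.8° / √7.5 = 0.8590/2.739 = 0.3136.
φ₁ = arccos(0.3136) ≈ 71.7°.

71.7°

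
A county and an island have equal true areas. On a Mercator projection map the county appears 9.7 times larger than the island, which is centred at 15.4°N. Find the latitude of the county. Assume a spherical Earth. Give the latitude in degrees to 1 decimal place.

72.0°

On Mercator, (apparent₁)/(apparent₂) = sec²φ₁ / sec²φ₂ when true areas are equal.
cos²φ₂ / cos²φ₁ = 9.7  ⇒  cos φ₁ = cos 15.4° / √9.7 = 0.9641/3.114 = 0.3096.
φ₁ = arccos(0.3096) ≈ 72.0°.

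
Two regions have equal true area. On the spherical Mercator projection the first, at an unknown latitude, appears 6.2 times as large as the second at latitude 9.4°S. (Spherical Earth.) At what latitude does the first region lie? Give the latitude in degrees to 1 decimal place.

On Mercator, (apparent₁)/(apparent₂) = sec²φ₁ / sec²φ₂ when true areas are equal.
cos²φ₂ / cos²φ₁ = 6.2  ⇒  cos φ₁ = cos 9.4° / √6.2 = 0.9866/2.490 = 0.3962.
φ₁ = arccos(0.3962) ≈ 66.7°.

66.7°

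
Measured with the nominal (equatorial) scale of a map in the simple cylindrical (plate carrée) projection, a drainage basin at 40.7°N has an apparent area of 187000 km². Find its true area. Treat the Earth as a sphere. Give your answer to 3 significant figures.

142000 km²

Plate carrée maps x = Rλ, y = Rφ. The meridian scale is h = 1 and the parallel scale is k = 1/cos φ = sec φ.
Areal scale = h·k = 1 × sec φ; at 40.7°, h = 1.000, k = 1.319, so h·k = 1.319.
True area = apparent / (areal scale) = 187000 / 1.319 ≈ 142000 km².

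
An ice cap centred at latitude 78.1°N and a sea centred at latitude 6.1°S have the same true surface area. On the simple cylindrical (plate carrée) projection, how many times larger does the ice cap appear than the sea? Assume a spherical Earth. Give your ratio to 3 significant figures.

For the equirectangular projection with φ₀ = 0 (plate carrée), h = 1 along meridians and k = sec φ along parallels.
Areal scale at 78.1°: h·k = 1.000 × 4.850 = 4.850.
Areal scale at 6.1°: h·k = 1.000 × 1.006 = 1.006.
Ratio = 4.850/1.006 ≈ 4.82.

4.82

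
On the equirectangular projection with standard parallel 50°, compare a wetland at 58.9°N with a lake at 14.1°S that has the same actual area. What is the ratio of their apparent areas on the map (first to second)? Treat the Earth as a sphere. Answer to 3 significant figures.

1.88

In the equirectangular projection with standard parallel φ₀ = 50° (x = Rλ cos φ₀, y = Rφ), meridians are true-scale (h = 1) and the parallel scale is k = cos φ₀ / cos φ.
Areal scale at 58.9°: h·k = 1.000 × 1.244 = 1.244.
Areal scale at 14.1°: h·k = 1.000 × 0.6628 = 0.6628.
Ratio = 1.244/0.6628 ≈ 1.88.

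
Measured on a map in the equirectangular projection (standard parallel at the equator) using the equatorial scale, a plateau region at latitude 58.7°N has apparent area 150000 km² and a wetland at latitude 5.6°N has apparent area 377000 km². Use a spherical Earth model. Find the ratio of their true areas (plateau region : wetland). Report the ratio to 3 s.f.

0.208

On the plate carrée, areal scale = h·k = 1 × sec φ, so true area = apparent × cos φ.
True area of plateau region: 150000 × cos(58.7°) = 150000 × 0.5195 = 77930 km².
True area of wetland: 377000 × cos(5.6°) = 377000 × 0.9952 = 375200 km².
Ratio = 77930 / 375200 ≈ 0.208.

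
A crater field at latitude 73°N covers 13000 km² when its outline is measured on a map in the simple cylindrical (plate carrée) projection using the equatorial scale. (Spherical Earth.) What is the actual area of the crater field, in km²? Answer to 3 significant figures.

3800 km²

For the equirectangular projection with φ₀ = 0 (plate carrée), h = 1 along meridians and k = sec φ along parallels.
Areal scale = h·k = 1 × sec φ; at 73°, h = 1.000, k = 3.420, so h·k = 3.420.
True area = apparent / (areal scale) = 13000 / 3.420 ≈ 3800 km².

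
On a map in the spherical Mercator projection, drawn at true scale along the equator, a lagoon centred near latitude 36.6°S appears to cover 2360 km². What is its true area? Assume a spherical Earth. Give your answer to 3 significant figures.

For Mercator, h = k = sec φ (a conformal cylindrical projection has a single point scale, 1/cos φ).
Areal scale = k² = sec²φ = 1/cos²(36.6°) = 1/0.8028² = 1.552.
True area = apparent / (areal scale) = 2360 / 1.552 ≈ 1520 km².

1520 km²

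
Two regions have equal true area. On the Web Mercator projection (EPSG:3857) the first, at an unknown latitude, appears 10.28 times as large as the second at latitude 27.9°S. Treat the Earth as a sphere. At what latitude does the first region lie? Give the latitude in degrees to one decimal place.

On Mercator, (apparent₁)/(apparent₂) = sec²φ₁ / sec²φ₂ when true areas are equal.
cos²φ₂ / cos²φ₁ = 10.28  ⇒  cos φ₁ = cos 27.9° / √10.28 = 0.8838/3.206 = 0.2756.
φ₁ = arccos(0.2756) ≈ 74.0°.

74.0°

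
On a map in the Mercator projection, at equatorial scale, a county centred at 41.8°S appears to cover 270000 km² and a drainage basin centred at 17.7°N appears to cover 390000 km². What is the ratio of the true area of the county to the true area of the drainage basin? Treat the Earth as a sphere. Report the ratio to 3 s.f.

0.424

Mercator's areal exaggeration is sec²φ; hence true area = (apparent area) · cos²φ.
True area of county: 270000 × cos²(41.8°) = 270000 × 0.5557 = 150000 km².
True area of drainage basin: 390000 × cos²(17.7°) = 390000 × 0.9076 = 353900 km².
Ratio = 150000 / 353900 ≈ 0.424.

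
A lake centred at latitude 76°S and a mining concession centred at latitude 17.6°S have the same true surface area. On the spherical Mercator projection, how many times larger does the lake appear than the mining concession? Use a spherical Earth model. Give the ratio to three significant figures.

15.5

Mercator areal scale is sec²φ.
At 76°: sec²(76°) = 1/0.2419² = 17.09.
At 17.6°: sec²(17.6°) = 1/0.9532² = 1.101.
Ratio = 17.09/1.101 = cos²(17.6°)/cos²(76°) ≈ 15.5.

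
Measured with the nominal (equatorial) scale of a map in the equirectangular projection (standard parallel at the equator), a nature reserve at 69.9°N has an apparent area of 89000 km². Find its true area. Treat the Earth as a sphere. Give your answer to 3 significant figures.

30600 km²

For the equirectangular projection with φ₀ = 0 (plate carrée), h = 1 along meridians and k = sec φ along parallels.
Areal scale = h·k = 1 × sec φ; at 69.9°, h = 1.000, k = 2.910, so h·k = 2.910.
True area = apparent / (areal scale) = 89000 / 2.910 ≈ 30600 km².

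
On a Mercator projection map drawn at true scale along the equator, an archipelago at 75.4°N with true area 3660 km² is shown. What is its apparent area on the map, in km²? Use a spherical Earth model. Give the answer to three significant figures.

The Mercator projection is conformal; its linear scale factor is the same in every direction and equals sec φ = 1/cos φ.
Areal scale = k² = sec²φ = 1/cos²(75.4°) = 1/0.2521² = 15.74.
Apparent area = 3660 × 15.74 ≈ 57600 km².

57600 km²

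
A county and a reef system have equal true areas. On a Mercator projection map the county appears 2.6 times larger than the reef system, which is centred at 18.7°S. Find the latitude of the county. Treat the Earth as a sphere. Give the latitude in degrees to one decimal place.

Mercator areal scale is sec²φ, so apparent-area ratio = sec²φ₁ / sec²φ₂ = cos²φ₂ / cos²φ₁.
cos²φ₂ / cos²φ₁ = 2.6  ⇒  cos φ₁ = cos 18.7° / √2.6 = 0.9472/1.612 = 0.5874.
φ₁ = arccos(0.5874) ≈ 54.0°.

54.0°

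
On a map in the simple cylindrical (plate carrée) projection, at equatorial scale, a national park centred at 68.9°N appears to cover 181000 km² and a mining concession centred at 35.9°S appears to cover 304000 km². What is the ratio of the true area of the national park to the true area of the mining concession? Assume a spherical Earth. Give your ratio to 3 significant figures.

0.265

Plate carrée has h = 1 and k = sec φ, giving areal scale sec φ; true area = (apparent area) · cos φ.
True area of national park: 181000 × cos(68.9°) = 181000 × 0.3600 = 65160 km².
True area of mining concession: 304000 × cos(35.9°) = 304000 × 0.8100 = 246300 km².
Ratio = 65160 / 246300 ≈ 0.265.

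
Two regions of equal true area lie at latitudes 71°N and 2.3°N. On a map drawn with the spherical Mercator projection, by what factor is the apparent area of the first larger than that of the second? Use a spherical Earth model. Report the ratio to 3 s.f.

9.42

Mercator is conformal with k = sec φ, so areal scale = k² = sec²φ.
At 71°: sec²(71°) = 1/0.3256² = 9.434.
At 2.3°: sec²(2.3°) = 1/0.9992² = 1.002.
Ratio = 9.434/1.002 = cos²(2.3°)/cos²(71°) ≈ 9.42.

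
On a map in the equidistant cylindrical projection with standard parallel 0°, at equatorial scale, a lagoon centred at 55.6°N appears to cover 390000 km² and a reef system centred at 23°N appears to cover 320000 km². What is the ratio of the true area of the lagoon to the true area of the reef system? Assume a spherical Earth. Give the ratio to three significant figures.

0.748

Plate carrée has h = 1 and k = sec φ, giving areal scale sec φ; true area = (apparent area) · cos φ.
True area of lagoon: 390000 × cos(55.6°) = 390000 × 0.5650 = 220300 km².
True area of reef system: 320000 × cos(23°) = 320000 × 0.9205 = 294600 km².
Ratio = 220300 / 294600 ≈ 0.748.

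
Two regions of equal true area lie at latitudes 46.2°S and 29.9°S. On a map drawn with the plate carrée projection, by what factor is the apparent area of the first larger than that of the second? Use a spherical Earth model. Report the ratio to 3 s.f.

In the plate carrée (x = Rλ, y = Rφ), meridians are true-scale (h = 1) and parallels are stretched by k = sec φ.
Areal scale at 46.2°: h·k = 1.000 × 1.445 = 1.445.
Areal scale at 29.9°: h·k = 1.000 × 1.154 = 1.154.
Ratio = 1.445/1.154 ≈ 1.25.

1.25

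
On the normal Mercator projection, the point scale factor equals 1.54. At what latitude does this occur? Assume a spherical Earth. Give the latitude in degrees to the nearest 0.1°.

Mercator scale is k = sec φ = 1/cos φ.
1/cos φ = 1.54  ⇒  cos φ = 0.6494  ⇒  φ = arccos(0.6494) ≈ 49.5°.

49.5°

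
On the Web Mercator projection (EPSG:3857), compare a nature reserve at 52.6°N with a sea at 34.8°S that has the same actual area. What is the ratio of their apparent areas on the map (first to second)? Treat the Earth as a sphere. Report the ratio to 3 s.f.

1.83

Mercator areal scale is sec²φ.
At 52.6°: sec²(52.6°) = 1/0.6074² = 2.711.
At 34.8°: sec²(34.8°) = 1/0.8211² = 1.483.
Ratio = 2.711/1.483 = cos²(34.8°)/cos²(52.6°) ≈ 1.83.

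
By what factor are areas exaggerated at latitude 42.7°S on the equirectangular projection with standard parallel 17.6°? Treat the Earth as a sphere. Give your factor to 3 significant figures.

With standard parallel φ₀ = 17.6°, the equirectangular projection gives x = Rλ cos φ₀, y = Rφ, so h = 1 and k = cos 17.6° / cos φ.
Areal scale = h·k = 1 × cos φ₀ / cos φ; at 42.7°, h = 1.000, k = 1.297, so h·k = 1.297.

1.30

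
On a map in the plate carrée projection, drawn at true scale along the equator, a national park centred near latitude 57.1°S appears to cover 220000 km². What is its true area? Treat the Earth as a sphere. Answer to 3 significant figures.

119000 km²

In the plate carrée (x = Rλ, y = Rφ), meridians are true-scale (h = 1) and parallels are stretched by k = sec φ.
Areal scale = h·k = 1 × sec φ; at 57.1°, h = 1.000, k = 1.841, so h·k = 1.841.
True area = apparent / (areal scale) = 220000 / 1.841 ≈ 119000 km².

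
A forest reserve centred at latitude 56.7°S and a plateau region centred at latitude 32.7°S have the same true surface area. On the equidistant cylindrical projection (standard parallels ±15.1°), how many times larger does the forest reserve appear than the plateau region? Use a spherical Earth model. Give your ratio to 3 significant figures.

The equidistant cylindrical projection with φ₀ = 15.1° has h = 1 (meridians true) and k = cos φ₀ / cos φ along parallels.
Areal scale at 56.7°: h·k = 1.000 × 1.759 = 1.759.
Areal scale at 32.7°: h·k = 1.000 × 1.147 = 1.147.
Ratio = 1.759/1.147 ≈ 1.53.

1.53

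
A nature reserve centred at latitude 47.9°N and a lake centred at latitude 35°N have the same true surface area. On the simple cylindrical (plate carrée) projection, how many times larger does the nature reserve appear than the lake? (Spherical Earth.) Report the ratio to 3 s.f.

In the plate carrée (x = Rλ, y = Rφ), meridians are true-scale (h = 1) and parallels are stretched by k = sec φ.
Areal scale at 47.9°: h·k = 1.000 × 1.492 = 1.492.
Areal scale at 35°: h·k = 1.000 × 1.221 = 1.221.
Ratio = 1.492/1.221 ≈ 1.22.

1.22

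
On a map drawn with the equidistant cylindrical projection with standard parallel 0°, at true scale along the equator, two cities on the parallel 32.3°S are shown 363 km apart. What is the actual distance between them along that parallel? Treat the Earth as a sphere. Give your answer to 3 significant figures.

307 km

Plate carrée maps x = Rλ, y = Rφ. The meridian scale is h = 1 and the parallel scale is k = 1/cos φ = sec φ.
Along the parallel at 32.3°, map distances are exaggerated by k = sec 32.3° = 1.183.
True distance = 363 / 1.183 = 363 × cos 32.3° ≈ 307 km.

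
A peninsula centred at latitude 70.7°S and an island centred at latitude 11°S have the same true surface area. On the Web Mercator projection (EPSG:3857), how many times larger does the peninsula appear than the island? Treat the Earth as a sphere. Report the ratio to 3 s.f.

8.82

Mercator areal scale is sec²φ.
At 70.7°: sec²(70.7°) = 1/0.3305² = 9.154.
At 11°: sec²(11°) = 1/0.9816² = 1.038.
Ratio = 9.154/1.038 = cos²(11°)/cos²(70.7°) ≈ 8.82.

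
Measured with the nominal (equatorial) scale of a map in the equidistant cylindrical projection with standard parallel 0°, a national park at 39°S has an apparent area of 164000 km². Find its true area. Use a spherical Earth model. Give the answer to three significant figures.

In the plate carrée (x = Rλ, y = Rφ), meridians are true-scale (h = 1) and parallels are stretched by k = sec φ.
Areal scale = h·k = 1 × sec φ; at 39°, h = 1.000, k = 1.287, so h·k = 1.287.
True area = apparent / (areal scale) = 164000 / 1.287 ≈ 127000 km².

127000 km²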